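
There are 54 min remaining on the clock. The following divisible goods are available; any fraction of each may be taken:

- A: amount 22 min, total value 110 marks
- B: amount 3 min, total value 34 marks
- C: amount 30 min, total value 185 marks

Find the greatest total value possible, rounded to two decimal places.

Take in order of value per unit:
- B (34/3 per unit): all 3 → value 34, running total 34.00
- C (185/30 per unit): all 30 → value 185, running total 219.00
- A (110/22 per unit): 21 of 22 → value 21×110/22 = 105.0000, running total 324.00
Total 324.00.

324.00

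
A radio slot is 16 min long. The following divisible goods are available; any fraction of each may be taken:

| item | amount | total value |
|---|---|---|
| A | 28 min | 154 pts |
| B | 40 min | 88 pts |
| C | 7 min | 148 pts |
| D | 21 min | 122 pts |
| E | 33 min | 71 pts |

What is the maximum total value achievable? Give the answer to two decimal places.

Take in order of value per unit:
- C (148/7 per unit): all 7 → value 148, running total 148.00
- D (122/21 per unit): 9 of 21 → value 9×122/21 = 52.2857, running total 200.29
Total 200.29.

200.29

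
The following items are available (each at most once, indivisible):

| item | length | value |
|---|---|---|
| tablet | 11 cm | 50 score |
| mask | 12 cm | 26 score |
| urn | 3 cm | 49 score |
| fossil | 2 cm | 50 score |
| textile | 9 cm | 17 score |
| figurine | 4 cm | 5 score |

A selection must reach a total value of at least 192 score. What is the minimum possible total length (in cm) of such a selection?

Subsets with value ≥ 192, sorted by total length:
- tablet+mask+urn+fossil+textile: length 37, value 192
- tablet+mask+urn+fossil+textile+figurine: length 41, value 197
Minimum length: 37 cm.

37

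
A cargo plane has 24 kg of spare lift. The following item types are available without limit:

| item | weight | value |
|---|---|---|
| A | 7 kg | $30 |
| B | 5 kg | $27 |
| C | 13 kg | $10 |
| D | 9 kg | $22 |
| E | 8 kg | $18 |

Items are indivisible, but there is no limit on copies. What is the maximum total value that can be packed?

Best value-per-unit is B at 27/5; filling with it alone gives 4×27 = 108.
Optimal mix: 2×A + 2×B → weight 24, value 114.

$114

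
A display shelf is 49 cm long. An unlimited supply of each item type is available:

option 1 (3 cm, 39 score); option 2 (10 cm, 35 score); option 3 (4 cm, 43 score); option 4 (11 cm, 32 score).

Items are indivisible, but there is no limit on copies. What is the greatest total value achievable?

Best value-per-unit is option 1 at 39/3; filling with it alone gives 16×39 = 624.
Optimal mix: 15×option 1 + 1×option 3 → length 49, value 628.

628 score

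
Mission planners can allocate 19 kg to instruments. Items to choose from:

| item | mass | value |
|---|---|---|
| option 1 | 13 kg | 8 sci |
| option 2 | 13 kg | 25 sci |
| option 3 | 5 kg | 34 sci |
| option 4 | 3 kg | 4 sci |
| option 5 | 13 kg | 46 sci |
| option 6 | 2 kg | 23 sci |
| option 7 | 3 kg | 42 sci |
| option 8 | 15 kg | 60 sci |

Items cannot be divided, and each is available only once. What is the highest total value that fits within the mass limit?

Check high-value combinations within 19 kg:
- option 5+option 6+option 7: mass 13+2+3=18, value 46+23+42=111
- option 3+option 4+option 6+option 7: mass 5+3+2+3=13, value 34+4+23+42=103
- option 7+option 8: mass 3+15=18, value 42+60=102
- option 3+option 6+option 7: mass 5+2+3=10, value 34+23+42=99
Best: 111 sci.

111 sci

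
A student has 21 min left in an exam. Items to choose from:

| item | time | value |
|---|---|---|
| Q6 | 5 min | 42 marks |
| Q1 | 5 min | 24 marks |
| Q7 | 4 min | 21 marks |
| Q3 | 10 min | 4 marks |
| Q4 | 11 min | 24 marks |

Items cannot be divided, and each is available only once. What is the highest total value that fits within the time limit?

90 marks

Check high-value combinations within 21 min:
- Q6+Q1+Q4: time 5+5+11=21, value 42+24+24=90
- Q6+Q1+Q7: time 5+5+4=14, value 42+24+21=87
- Q6+Q7+Q4: time 5+4+11=20, value 42+21+24=87
Best: 90 marks.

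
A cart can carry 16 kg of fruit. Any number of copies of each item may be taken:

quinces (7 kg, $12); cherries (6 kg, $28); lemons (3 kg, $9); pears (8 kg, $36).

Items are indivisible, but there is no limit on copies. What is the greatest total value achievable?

$72

Best value-per-unit is cherries at 28/6; filling with it alone gives 2×28 = 56.
Optimal mix: 2×pears → weight 16, value 72.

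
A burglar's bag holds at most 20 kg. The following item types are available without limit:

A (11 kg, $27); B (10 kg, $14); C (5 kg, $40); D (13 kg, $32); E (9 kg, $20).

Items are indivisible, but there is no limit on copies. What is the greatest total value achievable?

$160

Best value-per-unit is C at 40/5, and filling with it alone uses weight 4×5=20. No mix of the others beats 4×40 = 160.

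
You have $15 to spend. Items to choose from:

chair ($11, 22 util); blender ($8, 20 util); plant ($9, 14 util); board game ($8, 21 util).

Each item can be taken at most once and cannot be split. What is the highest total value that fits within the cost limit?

22 util

Check high-value combinations within $15:
- chair: cost 11, value 22
- board game: cost 8, value 21
- blender: cost 8, value 20
Best: 22 util.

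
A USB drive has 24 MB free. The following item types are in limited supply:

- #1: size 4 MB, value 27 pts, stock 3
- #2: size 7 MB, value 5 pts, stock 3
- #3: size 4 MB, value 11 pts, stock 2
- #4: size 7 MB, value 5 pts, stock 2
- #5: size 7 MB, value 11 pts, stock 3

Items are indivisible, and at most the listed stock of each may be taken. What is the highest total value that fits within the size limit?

103 pts

Best selections within size 24 and stock limits:
- 3×#1 + 2×#3: size 20, value 103
- 3×#1 + 1×#3 + 1×#5: size 23, value 103
- 3×#1 + 1×#3 + 1×#4: size 23, value 97
Best: 103 pts.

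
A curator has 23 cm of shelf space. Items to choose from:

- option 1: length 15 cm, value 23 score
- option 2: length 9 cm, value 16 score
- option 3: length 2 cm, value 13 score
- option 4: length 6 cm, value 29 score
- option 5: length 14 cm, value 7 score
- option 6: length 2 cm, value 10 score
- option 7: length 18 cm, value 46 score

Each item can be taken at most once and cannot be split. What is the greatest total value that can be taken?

69 score

Check high-value combinations within 23 cm:
- option 3+option 6+option 7: length 2+2+18=22, value 13+10+46=69
- option 2+option 3+option 4+option 6: length 9+2+6+2=19, value 16+13+29+10=68
- option 1+option 3+option 4: length 15+2+6=23, value 23+13+29=65
- option 1+option 4+option 6: length 15+6+2=23, value 23+29+10=62
- option 3+option 7: length 2+18=20, value 13+46=59
Best: 69 score.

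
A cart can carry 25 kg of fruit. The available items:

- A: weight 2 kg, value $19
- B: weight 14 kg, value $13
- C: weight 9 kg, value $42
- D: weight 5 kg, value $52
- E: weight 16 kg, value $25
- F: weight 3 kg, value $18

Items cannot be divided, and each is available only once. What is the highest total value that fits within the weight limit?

Check high-value combinations within 25 kg:
- A+C+D+F: weight 2+9+5+3=19, value 19+42+52+18=131
- A+C+D: weight 2+9+5=16, value 19+42+52=113
- C+D+F: weight 9+5+3=17, value 42+52+18=112
- A+B+D+F: weight 2+14+5+3=24, value 19+13+52+18=102
- A+D+E: weight 2+5+16=23, value 19+52+25=96
Best: $131.

$131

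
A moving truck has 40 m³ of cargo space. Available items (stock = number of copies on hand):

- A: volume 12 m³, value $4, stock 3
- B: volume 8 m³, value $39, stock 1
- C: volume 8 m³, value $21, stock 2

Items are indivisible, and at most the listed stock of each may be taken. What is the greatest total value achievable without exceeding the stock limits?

Best selections within volume 40 and stock limits:
- 1×A + 1×B + 2×C: volume 36, value 85
- 1×B + 2×C: volume 24, value 81
- 2×A + 1×B + 1×C: volume 40, value 68
Best: $85.

$85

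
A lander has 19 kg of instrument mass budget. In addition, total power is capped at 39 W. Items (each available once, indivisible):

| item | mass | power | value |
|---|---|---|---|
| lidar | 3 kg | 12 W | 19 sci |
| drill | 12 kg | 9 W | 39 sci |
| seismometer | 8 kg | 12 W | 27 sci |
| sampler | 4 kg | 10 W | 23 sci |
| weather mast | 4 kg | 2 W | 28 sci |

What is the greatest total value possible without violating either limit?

97 sci

Feasible sets respecting both limits:
- lidar+seismometer+sampler+weather mast: mass 19, power 36, value 97
- lidar+drill+weather mast: mass 19, power 23, value 86
- lidar+drill+sampler: mass 19, power 31, value 81
Best: 97 sci.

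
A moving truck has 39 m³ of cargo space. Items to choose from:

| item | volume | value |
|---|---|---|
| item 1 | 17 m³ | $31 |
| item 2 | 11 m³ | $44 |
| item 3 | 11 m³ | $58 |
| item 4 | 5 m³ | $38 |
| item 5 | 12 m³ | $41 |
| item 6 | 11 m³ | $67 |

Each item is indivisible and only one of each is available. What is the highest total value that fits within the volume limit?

Check high-value combinations within 39 m³:
- item 2+item 3+item 4+item 6: volume 11+11+5+11=38, value 44+58+38+67=207
- item 3+item 4+item 5+item 6: volume 11+5+12+11=39, value 58+38+41+67=204
- item 2+item 4+item 5+item 6: volume 11+5+12+11=39, value 44+38+41+67=190
- item 2+item 3+item 4+item 5: volume 11+11+5+12=39, value 44+58+38+41=181
Best: $207.

$207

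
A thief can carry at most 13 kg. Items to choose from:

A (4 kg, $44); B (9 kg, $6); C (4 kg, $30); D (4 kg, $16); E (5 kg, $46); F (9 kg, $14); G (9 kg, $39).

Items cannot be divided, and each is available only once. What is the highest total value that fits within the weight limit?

$120

Check high-value combinations within 13 kg:
- A+C+E: weight 4+4+5=13, value 44+30+46=120
- A+D+E: weight 4+4+5=13, value 44+16+46=106
- C+D+E: weight 4+4+5=13, value 30+16+46=92
Best: $120.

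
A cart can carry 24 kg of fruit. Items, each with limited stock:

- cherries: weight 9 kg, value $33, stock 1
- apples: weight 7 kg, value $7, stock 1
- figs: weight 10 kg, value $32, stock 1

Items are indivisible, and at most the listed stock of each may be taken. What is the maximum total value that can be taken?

Best selections within weight 24 and stock limits:
- 1×cherries + 1×figs: weight 19, value 65
- 1×cherries + 1×apples: weight 16, value 40
- 1×apples + 1×figs: weight 17, value 39
Best: $65.

$65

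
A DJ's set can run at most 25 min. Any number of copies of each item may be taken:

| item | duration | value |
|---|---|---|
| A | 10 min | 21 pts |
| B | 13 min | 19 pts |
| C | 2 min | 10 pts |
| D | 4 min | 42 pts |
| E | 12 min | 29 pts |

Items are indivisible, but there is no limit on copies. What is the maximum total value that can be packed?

252 pts

Best value-per-unit is D at 42/4, and filling with it alone uses duration 6×4=24. No mix of the others beats 6×42 = 252.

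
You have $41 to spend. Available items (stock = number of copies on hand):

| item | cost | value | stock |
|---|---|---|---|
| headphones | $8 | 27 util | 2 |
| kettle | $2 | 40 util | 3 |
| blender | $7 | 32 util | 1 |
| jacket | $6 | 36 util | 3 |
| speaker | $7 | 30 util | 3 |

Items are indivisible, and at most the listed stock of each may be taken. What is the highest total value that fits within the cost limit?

Best selections within cost 41 and stock limits:
- 3×kettle + 1×blender + 3×jacket + 1×speaker: cost 38, value 290
- 3×kettle + 3×jacket + 2×speaker: cost 38, value 288
- 1×headphones + 3×kettle + 1×blender + 3×jacket: cost 39, value 287
- 1×headphones + 3×kettle + 3×jacket + 1×speaker: cost 39, value 285
Best: 290 util.

290 util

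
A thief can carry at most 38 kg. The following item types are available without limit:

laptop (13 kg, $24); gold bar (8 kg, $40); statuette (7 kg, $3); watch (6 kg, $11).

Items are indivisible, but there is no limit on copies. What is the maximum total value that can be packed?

$171

Best value-per-unit is gold bar at 40/8; filling with it alone gives 4×40 = 160.
Optimal mix: 4×gold bar + 1×watch → weight 38, value 171.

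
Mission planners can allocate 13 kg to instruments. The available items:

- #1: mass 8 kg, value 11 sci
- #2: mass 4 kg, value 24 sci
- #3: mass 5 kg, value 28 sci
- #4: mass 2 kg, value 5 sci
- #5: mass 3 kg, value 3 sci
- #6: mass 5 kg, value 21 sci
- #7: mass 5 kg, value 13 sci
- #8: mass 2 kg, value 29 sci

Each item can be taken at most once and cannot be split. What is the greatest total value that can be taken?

Check high-value combinations within 13 kg:
- #2+#3+#4+#8: mass 4+5+2+2=13, value 24+28+5+29=86
- #2+#3+#8: mass 4+5+2=11, value 24+28+29=81
- #2+#4+#6+#8: mass 4+2+5+2=13, value 24+5+21+29=79
- #3+#6+#8: mass 5+5+2=12, value 28+21+29=78
Best: 86 sci.

86 sci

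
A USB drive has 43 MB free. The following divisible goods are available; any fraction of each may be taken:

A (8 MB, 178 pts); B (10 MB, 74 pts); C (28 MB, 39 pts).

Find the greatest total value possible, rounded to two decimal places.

Take in order of value per unit:
- A (178/8 per unit): all 8 → value 178, running total 178.00
- B (74/10 per unit): all 10 → value 74, running total 252.00
- C (39/28 per unit): 25 of 28 → value 25×39/28 = 34.8214, running total 286.82
Total 286.82.

286.82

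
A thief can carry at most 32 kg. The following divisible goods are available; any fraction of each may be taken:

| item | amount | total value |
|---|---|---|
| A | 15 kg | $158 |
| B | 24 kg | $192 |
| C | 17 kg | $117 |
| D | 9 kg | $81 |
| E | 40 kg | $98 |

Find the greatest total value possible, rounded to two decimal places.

303.00

Take in order of value per unit:
- A (158/15 per unit): all 15 → value 158, running total 158.00
- D (81/9 per unit): all 9 → value 81, running total 239.00
- B (192/24 per unit): 8 of 24 → value 8×192/24 = 64.0000, running total 303.00
Total 303.00.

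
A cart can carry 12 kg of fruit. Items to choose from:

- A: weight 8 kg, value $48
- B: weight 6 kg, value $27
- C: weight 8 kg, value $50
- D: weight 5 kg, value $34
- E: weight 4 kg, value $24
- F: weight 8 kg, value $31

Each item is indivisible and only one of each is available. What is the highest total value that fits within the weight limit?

Check high-value combinations within 12 kg:
- C+E: weight 8+4=12, value 50+24=74
- A+E: weight 8+4=12, value 48+24=72
- B+D: weight 6+5=11, value 27+34=61
- D+E: weight 5+4=9, value 34+24=58
Best: $74.

$74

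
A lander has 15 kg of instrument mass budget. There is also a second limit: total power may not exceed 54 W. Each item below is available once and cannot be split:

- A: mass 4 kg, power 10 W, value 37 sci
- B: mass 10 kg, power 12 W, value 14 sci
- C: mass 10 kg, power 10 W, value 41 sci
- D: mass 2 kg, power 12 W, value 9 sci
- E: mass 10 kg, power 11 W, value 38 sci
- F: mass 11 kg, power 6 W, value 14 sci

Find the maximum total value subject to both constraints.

Feasible sets respecting both limits:
- A+C: mass 14, power 20, value 78
- A+E: mass 14, power 21, value 75
- A+B: mass 14, power 22, value 51
Best: 78 sci.

78 sci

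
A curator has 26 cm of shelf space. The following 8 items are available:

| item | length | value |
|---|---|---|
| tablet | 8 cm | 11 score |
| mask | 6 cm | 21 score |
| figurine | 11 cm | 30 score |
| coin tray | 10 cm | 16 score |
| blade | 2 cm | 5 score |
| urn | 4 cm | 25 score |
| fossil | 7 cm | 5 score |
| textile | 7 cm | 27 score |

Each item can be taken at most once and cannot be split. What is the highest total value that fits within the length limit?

Check high-value combinations within 26 cm:
- figurine+blade+urn+textile: length 11+2+4+7=24, value 30+5+25+27=87
- tablet+mask+urn+textile: length 8+6+4+7=25, value 11+21+25+27=84
- mask+figurine+blade+textile: length 6+11+2+7=26, value 21+30+5+27=83
- mask+blade+urn+fossil+textile: length 6+2+4+7+7=26, value 21+5+25+5+27=83
Best: 87 score.

87 score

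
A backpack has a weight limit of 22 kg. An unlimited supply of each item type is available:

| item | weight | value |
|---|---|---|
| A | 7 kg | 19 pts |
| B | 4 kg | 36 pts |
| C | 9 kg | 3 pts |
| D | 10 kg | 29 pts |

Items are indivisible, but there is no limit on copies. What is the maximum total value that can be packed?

180 pts

Best value-per-unit is B at 36/4, and filling with it alone uses weight 5×4=20. No mix of the others beats 5×36 = 180.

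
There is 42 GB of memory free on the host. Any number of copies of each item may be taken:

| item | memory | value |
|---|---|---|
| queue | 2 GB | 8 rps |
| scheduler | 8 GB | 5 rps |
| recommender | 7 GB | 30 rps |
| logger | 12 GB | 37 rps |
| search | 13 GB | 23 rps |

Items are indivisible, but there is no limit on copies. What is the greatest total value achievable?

180 rps

Best value-per-unit is recommender at 30/7, and filling with it alone uses memory 6×7=42. No mix of the others beats 6×30 = 180.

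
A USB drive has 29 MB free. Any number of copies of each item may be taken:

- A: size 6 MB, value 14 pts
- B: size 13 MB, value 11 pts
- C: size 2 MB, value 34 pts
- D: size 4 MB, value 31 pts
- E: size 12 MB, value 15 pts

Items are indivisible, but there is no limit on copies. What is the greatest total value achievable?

476 pts

Best value-per-unit is C at 34/2, and filling with it alone uses size 14×2=28. No mix of the others beats 14×34 = 476.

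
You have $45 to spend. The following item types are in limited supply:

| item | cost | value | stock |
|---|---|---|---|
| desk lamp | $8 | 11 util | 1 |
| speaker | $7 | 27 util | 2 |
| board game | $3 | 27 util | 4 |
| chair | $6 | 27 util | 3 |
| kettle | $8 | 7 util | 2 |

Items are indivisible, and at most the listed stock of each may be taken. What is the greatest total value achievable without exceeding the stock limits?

Best selections within cost 45 and stock limits:
- 2×speaker + 4×board game + 3×chair: cost 44, value 243
- 1×desk lamp + 1×speaker + 4×board game + 3×chair: cost 45, value 227
- 1×speaker + 4×board game + 3×chair + 1×kettle: cost 45, value 223
Best: 243 util.

243 util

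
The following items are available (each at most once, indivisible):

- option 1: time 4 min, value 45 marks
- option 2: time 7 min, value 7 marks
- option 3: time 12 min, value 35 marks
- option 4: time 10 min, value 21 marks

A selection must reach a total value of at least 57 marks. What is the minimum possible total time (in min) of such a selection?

Subsets with value ≥ 57, sorted by total time:
- option 1+option 4: time 14, value 66
- option 1+option 3: time 16, value 80
- option 1+option 2+option 4: time 21, value 73
- option 1+option 2+option 3: time 23, value 87
Minimum time: 14 min.

14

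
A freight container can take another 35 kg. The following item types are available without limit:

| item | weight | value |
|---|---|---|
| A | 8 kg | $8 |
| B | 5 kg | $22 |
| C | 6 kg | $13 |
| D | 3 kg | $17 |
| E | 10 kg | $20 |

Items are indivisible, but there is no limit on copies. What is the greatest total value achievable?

$192

Best value-per-unit is D at 17/3; filling with it alone gives 11×17 = 187.
Optimal mix: 1×B + 10×D → weight 35, value 192.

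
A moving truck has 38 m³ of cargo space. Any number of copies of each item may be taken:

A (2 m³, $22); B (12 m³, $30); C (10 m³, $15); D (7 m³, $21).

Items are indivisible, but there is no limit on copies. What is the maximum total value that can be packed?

$418

Best value-per-unit is A at 22/2, and filling with it alone uses volume 19×2=38. No mix of the others beats 19×22 = 418.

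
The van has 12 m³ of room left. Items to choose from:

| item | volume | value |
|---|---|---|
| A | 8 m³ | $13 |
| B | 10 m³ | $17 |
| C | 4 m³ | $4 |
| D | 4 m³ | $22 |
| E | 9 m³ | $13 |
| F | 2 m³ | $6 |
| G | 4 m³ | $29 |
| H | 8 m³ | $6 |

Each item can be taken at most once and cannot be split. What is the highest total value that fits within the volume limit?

Check high-value combinations within 12 m³:
- D+F+G: volume 4+2+4=10, value 22+6+29=57
- C+D+G: volume 4+4+4=12, value 4+22+29=55
- D+G: volume 4+4=8, value 22+29=51
- A+G: volume 8+4=12, value 13+29=42
- C+F+G: volume 4+2+4=10, value 4+6+29=39
Best: $57.

$57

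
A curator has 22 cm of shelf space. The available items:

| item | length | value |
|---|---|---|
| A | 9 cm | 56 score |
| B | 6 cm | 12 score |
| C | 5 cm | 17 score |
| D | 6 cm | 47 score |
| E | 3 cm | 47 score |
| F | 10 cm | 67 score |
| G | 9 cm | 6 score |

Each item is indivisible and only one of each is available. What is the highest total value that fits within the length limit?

170 score

Check high-value combinations within 22 cm:
- A+E+F: length 9+3+10=22, value 56+47+67=170
- D+E+F: length 6+3+10=19, value 47+47+67=161
- A+D+E: length 9+6+3=18, value 56+47+47=150
- C+E+F: length 5+3+10=18, value 17+47+67=131
- C+D+F: length 5+6+10=21, value 17+47+67=131
Best: 170 score.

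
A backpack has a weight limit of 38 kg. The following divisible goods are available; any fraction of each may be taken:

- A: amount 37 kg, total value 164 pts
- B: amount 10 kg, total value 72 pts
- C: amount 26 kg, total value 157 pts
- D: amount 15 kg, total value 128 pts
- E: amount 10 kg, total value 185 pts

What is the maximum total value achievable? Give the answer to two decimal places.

403.12

Take in order of value per unit:
- E (185/10 per unit): all 10 → value 185, running total 185.00
- D (128/15 per unit): all 15 → value 128, running total 313.00
- B (72/10 per unit): all 10 → value 72, running total 385.00
- C (157/26 per unit): 3 of 26 → value 3×157/26 = 18.1154, running total 403.12
Total 403.12.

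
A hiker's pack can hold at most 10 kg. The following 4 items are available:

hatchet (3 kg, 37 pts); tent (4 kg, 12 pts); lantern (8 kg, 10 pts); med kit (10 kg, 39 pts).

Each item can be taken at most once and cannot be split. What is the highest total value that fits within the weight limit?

Check high-value combinations within 10 kg:
- hatchet+tent: weight 3+4=7, value 37+12=49
- med kit: weight 10, value 39
- hatchet: weight 3, value 37
- tent: weight 4, value 12
- lantern: weight 8, value 10
Best: 49 pts.

49 pts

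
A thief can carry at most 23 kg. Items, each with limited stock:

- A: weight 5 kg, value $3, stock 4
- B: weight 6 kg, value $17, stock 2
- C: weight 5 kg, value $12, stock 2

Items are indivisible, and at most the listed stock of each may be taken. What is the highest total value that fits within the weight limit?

$58

Best selections within weight 23 and stock limits:
- 2×B + 2×C: weight 22, value 58
- 1×A + 2×B + 1×C: weight 22, value 49
- 2×B + 1×C: weight 17, value 46
Best: $58.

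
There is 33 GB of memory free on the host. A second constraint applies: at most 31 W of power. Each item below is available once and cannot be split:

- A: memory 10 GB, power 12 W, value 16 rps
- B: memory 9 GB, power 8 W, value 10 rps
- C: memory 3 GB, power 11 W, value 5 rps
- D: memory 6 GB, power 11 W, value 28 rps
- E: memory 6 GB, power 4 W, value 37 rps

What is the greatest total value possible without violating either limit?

81 rps

Feasible sets respecting both limits:
- A+D+E: memory 22, power 27, value 81
- B+D+E: memory 21, power 23, value 75
- C+D+E: memory 15, power 26, value 70
- D+E: memory 12, power 15, value 65
Best: 81 rps.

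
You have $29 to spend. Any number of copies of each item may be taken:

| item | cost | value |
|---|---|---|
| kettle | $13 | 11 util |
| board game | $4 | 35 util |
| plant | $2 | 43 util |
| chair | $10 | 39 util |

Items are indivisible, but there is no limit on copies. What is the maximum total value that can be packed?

Best value-per-unit is plant at 43/2, and filling with it alone uses cost 14×2=28. No mix of the others beats 14×43 = 602.

602 util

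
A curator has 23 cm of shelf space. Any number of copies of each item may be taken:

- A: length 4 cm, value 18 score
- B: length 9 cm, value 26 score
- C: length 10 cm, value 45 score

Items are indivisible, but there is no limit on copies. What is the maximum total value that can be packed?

Best value-per-unit is A at 18/4; filling with it alone gives 5×18 = 90.
Optimal mix: 3×A + 1×C → length 22, value 99.

99 score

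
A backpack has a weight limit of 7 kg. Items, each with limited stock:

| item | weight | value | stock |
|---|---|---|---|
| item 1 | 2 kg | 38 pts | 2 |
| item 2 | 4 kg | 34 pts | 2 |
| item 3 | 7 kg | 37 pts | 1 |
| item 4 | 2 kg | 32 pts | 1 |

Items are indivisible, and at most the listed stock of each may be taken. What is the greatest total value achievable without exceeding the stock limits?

108 pts

Top feasible selections:
- 2×item 1 + 1×item 4: weight 6, value 108
- 2×item 1: weight 4, value 76
Best: 108 pts.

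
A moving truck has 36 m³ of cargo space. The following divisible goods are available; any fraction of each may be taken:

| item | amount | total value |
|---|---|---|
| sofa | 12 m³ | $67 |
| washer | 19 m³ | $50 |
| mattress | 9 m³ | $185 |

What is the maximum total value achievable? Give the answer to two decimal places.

Take in order of value per unit:
- mattress (185/9 per unit): all 9 → value 185, running total 185.00
- sofa (67/12 per unit): all 12 → value 67, running total 252.00
- washer (50/19 per unit): 15 of 19 → value 15×50/19 = 39.4737, running total 291.47
Total 291.47.

291.47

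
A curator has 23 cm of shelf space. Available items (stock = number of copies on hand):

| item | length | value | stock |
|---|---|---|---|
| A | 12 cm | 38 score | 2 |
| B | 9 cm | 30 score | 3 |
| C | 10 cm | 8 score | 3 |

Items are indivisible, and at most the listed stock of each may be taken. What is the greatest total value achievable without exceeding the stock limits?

68 score

Top feasible selections:
- 1×A + 1×B: length 21, value 68
- 2×B: length 18, value 60
Best: 68 score.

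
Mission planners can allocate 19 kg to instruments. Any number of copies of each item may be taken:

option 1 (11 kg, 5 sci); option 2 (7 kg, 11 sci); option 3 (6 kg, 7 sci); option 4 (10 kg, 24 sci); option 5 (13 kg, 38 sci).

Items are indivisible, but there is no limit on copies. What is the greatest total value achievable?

45 sci

Best value-per-unit is option 5 at 38/13; filling with it alone gives 1×38 = 38.
Optimal mix: 1×option 3 + 1×option 5 → mass 19, value 45.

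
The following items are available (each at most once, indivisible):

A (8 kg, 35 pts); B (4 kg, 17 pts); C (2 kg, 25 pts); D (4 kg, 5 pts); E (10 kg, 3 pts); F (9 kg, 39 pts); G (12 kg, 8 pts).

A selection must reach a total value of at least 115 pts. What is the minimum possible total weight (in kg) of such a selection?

Subsets with value ≥ 115, sorted by total weight:
- A+B+C+F: weight 23, value 116
- A+B+C+D+F: weight 27, value 121
- A+B+C+E+F: weight 33, value 119
Minimum weight: 23 kg.

23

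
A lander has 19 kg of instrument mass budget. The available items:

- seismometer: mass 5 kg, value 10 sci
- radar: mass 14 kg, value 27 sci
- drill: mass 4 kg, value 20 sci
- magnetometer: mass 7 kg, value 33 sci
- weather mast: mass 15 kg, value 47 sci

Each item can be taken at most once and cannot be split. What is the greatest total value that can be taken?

Check high-value combinations within 19 kg:
- drill+weather mast: mass 4+15=19, value 20+47=67
- seismometer+drill+magnetometer: mass 5+4+7=16, value 10+20+33=63
- drill+magnetometer: mass 4+7=11, value 20+33=53
Best: 67 sci.

67 sci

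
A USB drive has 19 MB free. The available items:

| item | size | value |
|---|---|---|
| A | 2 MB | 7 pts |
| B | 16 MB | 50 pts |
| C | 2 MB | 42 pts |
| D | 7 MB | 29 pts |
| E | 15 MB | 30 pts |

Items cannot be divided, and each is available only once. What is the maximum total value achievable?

92 pts

Check high-value combinations within 19 MB:
- B+C: size 16+2=18, value 50+42=92
- A+C+E: size 2+2+15=19, value 7+42+30=79
- A+C+D: size 2+2+7=11, value 7+42+29=78
- C+E: size 2+15=17, value 42+30=72
Best: 92 pts.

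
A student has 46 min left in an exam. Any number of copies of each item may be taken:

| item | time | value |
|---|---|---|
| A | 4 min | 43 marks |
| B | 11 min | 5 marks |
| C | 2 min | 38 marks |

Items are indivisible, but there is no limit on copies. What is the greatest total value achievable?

874 marks

Best value-per-unit is C at 38/2, and filling with it alone uses time 23×2=46. No mix of the others beats 23×38 = 874.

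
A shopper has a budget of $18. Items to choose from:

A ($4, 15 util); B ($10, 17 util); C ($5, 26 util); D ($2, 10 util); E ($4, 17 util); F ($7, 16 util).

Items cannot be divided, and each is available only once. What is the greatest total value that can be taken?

69 util

Check high-value combinations within $18:
- C+D+E+F: cost 5+2+4+7=18, value 26+10+17+16=69
- A+C+D+E: cost 4+5+2+4=15, value 15+26+10+17=68
- A+C+D+F: cost 4+5+2+7=18, value 15+26+10+16=67
- C+E+F: cost 5+4+7=16, value 26+17+16=59
- A+C+E: cost 4+5+4=13, value 15+26+17=58
Best: 69 util.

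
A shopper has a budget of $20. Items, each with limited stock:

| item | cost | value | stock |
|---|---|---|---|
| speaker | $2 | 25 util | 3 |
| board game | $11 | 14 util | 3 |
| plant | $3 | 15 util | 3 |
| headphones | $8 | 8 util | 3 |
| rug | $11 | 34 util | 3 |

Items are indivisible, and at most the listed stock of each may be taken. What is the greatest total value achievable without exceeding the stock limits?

Best selections within cost 20 and stock limits:
- 3×speaker + 1×plant + 1×rug: cost 20, value 124
- 3×speaker + 3×plant: cost 15, value 120
Best: 124 util.

124 util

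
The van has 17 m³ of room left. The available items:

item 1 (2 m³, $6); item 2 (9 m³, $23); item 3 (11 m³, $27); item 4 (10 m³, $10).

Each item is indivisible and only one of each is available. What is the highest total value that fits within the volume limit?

$33

Check high-value combinations within 17 m³:
- item 1+item 3: volume 2+11=13, value 6+27=33
- item 1+item 2: volume 2+9=11, value 6+23=29
- item 3: volume 11, value 27
- item 2: volume 9, value 23
Best: $33.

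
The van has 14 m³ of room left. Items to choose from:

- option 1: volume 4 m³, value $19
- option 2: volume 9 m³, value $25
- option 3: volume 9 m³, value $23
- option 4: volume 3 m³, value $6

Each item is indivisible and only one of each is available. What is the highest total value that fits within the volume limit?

$44

This is a 0/1 knapsack; check combinations near the capacity.
- option 1+option 2: volume 4+9=13, value 19+25=44
- option 1+option 3: volume 4+9=13, value 19+23=42
- option 2+option 4: volume 9+3=12, value 25+6=31
Best: $44.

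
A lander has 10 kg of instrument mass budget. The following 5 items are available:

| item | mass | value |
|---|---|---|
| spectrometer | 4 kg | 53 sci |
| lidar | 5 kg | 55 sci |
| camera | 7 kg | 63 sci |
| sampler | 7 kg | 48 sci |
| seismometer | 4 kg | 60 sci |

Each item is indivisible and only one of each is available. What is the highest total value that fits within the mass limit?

Check high-value combinations within 10 kg:
- lidar+seismometer: mass 5+4=9, value 55+60=115
- spectrometer+seismometer: mass 4+4=8, value 53+60=113
- spectrometer+lidar: mass 4+5=9, value 53+55=108
Best: 115 sci.

115 sci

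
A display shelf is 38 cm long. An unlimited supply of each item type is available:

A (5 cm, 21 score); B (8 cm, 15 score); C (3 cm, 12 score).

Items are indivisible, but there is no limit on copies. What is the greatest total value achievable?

Best value-per-unit is A at 21/5; filling with it alone gives 7×21 = 147.
Optimal mix: 7×A + 1×C → length 38, value 159.

159 score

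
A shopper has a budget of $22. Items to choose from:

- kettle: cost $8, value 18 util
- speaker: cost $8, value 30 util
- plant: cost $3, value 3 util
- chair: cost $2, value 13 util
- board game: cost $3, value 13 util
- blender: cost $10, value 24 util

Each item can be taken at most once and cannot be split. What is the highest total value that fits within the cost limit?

Check high-value combinations within $22:
- kettle+speaker+chair+board game: cost 8+8+2+3=21, value 18+30+13+13=74
- speaker+chair+blender: cost 8+2+10=20, value 30+13+24=67
- speaker+board game+blender: cost 8+3+10=21, value 30+13+24=67
- kettle+speaker+plant+chair: cost 8+8+3+2=21, value 18+30+3+13=64
Best: 74 util.

74 util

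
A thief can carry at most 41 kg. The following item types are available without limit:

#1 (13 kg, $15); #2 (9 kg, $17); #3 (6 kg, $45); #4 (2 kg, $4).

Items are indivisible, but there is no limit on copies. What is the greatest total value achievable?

Best value-per-unit is #3 at 45/6; filling with it alone gives 6×45 = 270.
Optimal mix: 6×#3 + 2×#4 → weight 40, value 278.

$278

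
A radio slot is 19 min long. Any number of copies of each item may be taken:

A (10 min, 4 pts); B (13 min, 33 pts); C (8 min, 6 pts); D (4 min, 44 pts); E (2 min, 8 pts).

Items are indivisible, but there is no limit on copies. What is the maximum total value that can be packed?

Best value-per-unit is D at 44/4; filling with it alone gives 4×44 = 176.
Optimal mix: 4×D + 1×E → duration 18, value 184.

184 pts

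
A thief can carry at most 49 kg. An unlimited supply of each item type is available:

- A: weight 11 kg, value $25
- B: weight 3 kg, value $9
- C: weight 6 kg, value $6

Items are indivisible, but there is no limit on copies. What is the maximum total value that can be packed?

Best value-per-unit is B at 9/3, and filling with it alone uses weight 16×3=48. No mix of the others beats 16×9 = 144.

$144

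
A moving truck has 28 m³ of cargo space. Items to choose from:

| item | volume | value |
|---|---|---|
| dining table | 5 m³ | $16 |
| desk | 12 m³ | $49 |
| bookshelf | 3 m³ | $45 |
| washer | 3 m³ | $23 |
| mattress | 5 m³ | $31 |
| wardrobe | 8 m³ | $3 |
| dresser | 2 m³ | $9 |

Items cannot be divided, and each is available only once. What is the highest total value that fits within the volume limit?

$164

Check high-value combinations within 28 m³:
- dining table+desk+bookshelf+washer+mattress: volume 5+12+3+3+5=28, value 16+49+45+23+31=164
- desk+bookshelf+washer+mattress+dresser: volume 12+3+3+5+2=25, value 49+45+23+31+9=157
- dining table+desk+bookshelf+mattress+dresser: volume 5+12+3+5+2=27, value 16+49+45+31+9=150
- desk+bookshelf+washer+mattress: volume 12+3+3+5=23, value 49+45+23+31=148
Best: $164.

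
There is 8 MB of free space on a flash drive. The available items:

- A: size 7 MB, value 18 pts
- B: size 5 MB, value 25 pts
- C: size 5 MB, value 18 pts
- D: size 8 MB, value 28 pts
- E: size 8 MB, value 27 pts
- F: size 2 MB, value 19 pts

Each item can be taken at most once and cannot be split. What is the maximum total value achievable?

Check high-value combinations within 8 MB:
- B+F: size 5+2=7, value 25+19=44
- C+F: size 5+2=7, value 18+19=37
- D: size 8, value 28
- E: size 8, value 27
Best: 44 pts.

44 pts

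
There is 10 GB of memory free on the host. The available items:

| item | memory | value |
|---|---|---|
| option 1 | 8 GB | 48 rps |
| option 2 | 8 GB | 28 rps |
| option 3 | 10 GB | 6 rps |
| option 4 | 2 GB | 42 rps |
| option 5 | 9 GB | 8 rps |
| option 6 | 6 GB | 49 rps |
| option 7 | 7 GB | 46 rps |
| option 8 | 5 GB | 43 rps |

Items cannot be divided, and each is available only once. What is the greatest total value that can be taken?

Check high-value combinations within 10 GB:
- option 4+option 6: memory 2+6=8, value 42+49=91
- option 1+option 4: memory 8+2=10, value 48+42=90
- option 4+option 7: memory 2+7=9, value 42+46=88
- option 4+option 8: memory 2+5=7, value 42+43=85
Best: 91 rps.

91 rps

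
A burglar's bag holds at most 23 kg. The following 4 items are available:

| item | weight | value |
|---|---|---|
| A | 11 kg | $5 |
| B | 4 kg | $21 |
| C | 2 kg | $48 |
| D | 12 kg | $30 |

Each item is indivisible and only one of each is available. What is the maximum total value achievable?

$99

Check high-value combinations within 23 kg:
- B+C+D: weight 4+2+12=18, value 21+48+30=99
- C+D: weight 2+12=14, value 48+30=78
- A+B+C: weight 11+4+2=17, value 5+21+48=74
Best: $99.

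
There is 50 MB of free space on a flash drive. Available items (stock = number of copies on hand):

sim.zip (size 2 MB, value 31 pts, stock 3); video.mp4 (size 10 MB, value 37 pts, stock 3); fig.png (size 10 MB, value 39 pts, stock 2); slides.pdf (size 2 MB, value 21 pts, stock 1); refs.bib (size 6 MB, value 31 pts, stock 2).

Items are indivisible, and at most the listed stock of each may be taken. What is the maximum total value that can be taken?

291 pts

Top feasible selections:
- 3×sim.zip + 1×video.mp4 + 2×fig.png + 1×slides.pdf + 2×refs.bib: size 50, value 291
- 3×sim.zip + 2×video.mp4 + 1×fig.png + 1×slides.pdf + 2×refs.bib: size 50, value 289
- 3×sim.zip + 3×video.mp4 + 1×slides.pdf + 2×refs.bib: size 50, value 287
Best: 291 pts.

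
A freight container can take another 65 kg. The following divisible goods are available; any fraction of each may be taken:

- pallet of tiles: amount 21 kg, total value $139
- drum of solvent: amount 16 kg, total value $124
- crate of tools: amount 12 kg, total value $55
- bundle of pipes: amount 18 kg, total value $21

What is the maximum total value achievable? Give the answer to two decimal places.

336.67

Take in order of value per unit:
- drum of solvent (124/16 per unit): all 16 → value 124, running total 124.00
- pallet of tiles (139/21 per unit): all 21 → value 139, running total 263.00
- crate of tools (55/12 per unit): all 12 → value 55, running total 318.00
- bundle of pipes (21/18 per unit): 16 of 18 → value 16×21/18 = 18.6667, running total 336.67
Total 336.67.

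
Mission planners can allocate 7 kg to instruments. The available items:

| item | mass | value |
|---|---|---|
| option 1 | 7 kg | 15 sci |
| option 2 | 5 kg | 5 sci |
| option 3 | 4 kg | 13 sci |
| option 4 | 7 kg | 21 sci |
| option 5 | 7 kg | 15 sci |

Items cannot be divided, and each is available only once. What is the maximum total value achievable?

21 sci

Check high-value combinations within 7 kg:
- option 4: mass 7, value 21
- option 1: mass 7, value 15
- option 5: mass 7, value 15
- option 3: mass 4, value 13
- option 2: mass 5, value 5
Best: 21 sci.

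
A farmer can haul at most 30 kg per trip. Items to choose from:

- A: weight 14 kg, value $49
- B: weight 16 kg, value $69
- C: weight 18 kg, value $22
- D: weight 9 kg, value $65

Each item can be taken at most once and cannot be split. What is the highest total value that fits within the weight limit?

This is a 0/1 knapsack; check combinations near the capacity.
- B+D: weight 16+9=25, value 69+65=134
- A+B: weight 14+16=30, value 49+69=118
- A+D: weight 14+9=23, value 49+65=114
- C+D: weight 18+9=27, value 22+65=87
Best: $134.

$134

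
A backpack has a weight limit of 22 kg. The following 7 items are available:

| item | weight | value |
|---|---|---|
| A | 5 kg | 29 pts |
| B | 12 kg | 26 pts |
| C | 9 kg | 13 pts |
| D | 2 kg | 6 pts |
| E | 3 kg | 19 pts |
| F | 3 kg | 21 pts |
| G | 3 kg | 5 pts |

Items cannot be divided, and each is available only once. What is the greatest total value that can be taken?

88 pts

Check high-value combinations within 22 kg:
- A+C+D+E+F: weight 5+9+2+3+3=22, value 29+13+6+19+21=88
- A+C+E+F: weight 5+9+3+3=20, value 29+13+19+21=82
- A+B+D+F: weight 5+12+2+3=22, value 29+26+6+21=82
- A+D+E+F+G: weight 5+2+3+3+3=16, value 29+6+19+21+5=80
Best: 88 pts.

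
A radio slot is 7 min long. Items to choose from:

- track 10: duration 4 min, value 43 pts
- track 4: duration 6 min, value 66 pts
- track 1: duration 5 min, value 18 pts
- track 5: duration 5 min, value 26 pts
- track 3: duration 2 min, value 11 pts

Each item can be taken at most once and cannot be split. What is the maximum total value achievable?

66 pts

This is a 0/1 knapsack; check combinations near the capacity.
- track 4: duration 6, value 66
- track 10+track 3: duration 4+2=6, value 43+11=54
- track 10: duration 4, value 43
- track 5+track 3: duration 5+2=7, value 26+11=37
- track 1+track 3: duration 5+2=7, value 18+11=29
Best: 66 pts.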